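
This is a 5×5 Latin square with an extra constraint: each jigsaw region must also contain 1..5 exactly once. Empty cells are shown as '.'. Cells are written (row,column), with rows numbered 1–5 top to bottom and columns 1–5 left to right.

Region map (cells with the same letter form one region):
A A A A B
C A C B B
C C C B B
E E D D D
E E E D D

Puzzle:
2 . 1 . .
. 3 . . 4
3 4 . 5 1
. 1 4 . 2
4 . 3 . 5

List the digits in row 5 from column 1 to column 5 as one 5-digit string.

42315

(1,2) = 5: row 1 has {1,2}; col 2 has {1,3,4}; region has {1,2,3} → only 5 remains.
(1,4) = 4: row 1 has {1,2,5}; col 4 has {5}; region has {1,2,3,5} → only 4 remains.
(1,5) = 3: row 1 has {1,2,4,5}; col 5 has {1,2,4,5}; region has {1,4,5} → only 3 remains.
(2,4) = 2: row 2 has {3,4}; col 4 has {4,5}; region has {1,3,4,5} → only 2 remains.
(3,3) = 2: row 3 has {1,3,4,5}; col 3 has {1,3,4}; region has {3,4} → only 2 remains.
(4,1) = 5: row 4 has {1,2,4}; col 1 has {2,3,4}; region has {1,3,4} → only 5 remains.
(4,4) = 3: row 4 has {1,2,4,5}; col 4 has {2,4,5}; region has {2,4,5} → only 3 remains.
(5,2) = 2: row 5 has {3,4,5}; col 2 has {1,3,4,5}; region has {1,3,4,5} → only 2 remains.
(5,4) = 1: row 5 has {2,3,4,5}; col 4 has {2,3,4,5}; region has {2,3,4,5} → only 1 remains.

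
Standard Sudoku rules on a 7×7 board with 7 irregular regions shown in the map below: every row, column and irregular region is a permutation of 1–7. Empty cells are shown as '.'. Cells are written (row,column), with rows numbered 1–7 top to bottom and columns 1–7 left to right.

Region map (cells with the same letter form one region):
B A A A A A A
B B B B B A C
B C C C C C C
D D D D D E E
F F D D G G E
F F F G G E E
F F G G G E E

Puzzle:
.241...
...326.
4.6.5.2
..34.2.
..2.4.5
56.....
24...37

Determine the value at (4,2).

5

(1,7) = 3 (sole candidate).
(3,4) = 7 (sole candidate).
(3,6) = 1 (sole candidate).
(5,4) = 6 (sole candidate).
(5,6) = 7 (sole candidate).
(6,4) = 2 (sole candidate).
(6,6) = 4 (sole candidate).
(6,7) = 1 (sole candidate).
(7,4) = 5 (sole candidate).
(1,5) = 7 (sole candidate).
(1,6) = 5 (sole candidate).
(2,7) = 4 (sole candidate).
(3,2) = 3 (sole candidate).
(4,5) = 1 (sole candidate).
(4,7) = 6 (sole candidate).
(5,2) = 1 (sole candidate).
(6,3) = 7 (sole candidate).
(6,5) = 3 (sole candidate).
(7,3) = 1 (sole candidate).
(7,5) = 6 (sole candidate).
(1,1) = 6 (sole candidate).
(2,3) = 5 (sole candidate).
(4,1) = 7 (sole candidate).
(4,2) = 5: row 4 has {1,2,3,4,6,7}; col 2 has {1,2,3,4,6}; region has {1,2,3,4,6,7} → only 5 remains.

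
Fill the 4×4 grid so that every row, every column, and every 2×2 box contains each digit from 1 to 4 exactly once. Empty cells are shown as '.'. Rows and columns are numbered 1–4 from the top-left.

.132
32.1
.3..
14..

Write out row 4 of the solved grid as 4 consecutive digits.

r1c1 = 4: row 1 has {1,2,3}; col 1 has {1,3}; box has {1,2,3} → only 4 remains.
r2c3 = 4: row 2 has {1,2,3}; col 3 has {3}; box has {1,2,3} → only 4 remains.
r3c1 = 2: row 3 has {3}; col 1 has {1,3,4}; box has {1,3,4} → only 2 remains.
r3c3 = 1: row 3 has {2,3}; col 3 has {3,4}; box has {} → only 1 remains.
r3c4 = 4: row 3 has {1,2,3}; col 4 has {1,2}; box has {1} → only 4 remains.
r4c3 = 2: row 4 has {1,4}; col 3 has {1,3,4}; box has {1,4} → only 2 remains.
r4c4 = 3: row 4 has {1,2,4}; col 4 has {1,2,4}; box has {1,2,4} → only 3 remains.

1423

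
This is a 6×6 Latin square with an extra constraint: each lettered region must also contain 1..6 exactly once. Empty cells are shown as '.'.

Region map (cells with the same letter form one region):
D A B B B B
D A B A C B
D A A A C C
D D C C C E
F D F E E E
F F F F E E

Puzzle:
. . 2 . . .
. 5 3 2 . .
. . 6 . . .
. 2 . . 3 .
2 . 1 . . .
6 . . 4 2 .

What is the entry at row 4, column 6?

row 6, column 2 = 3 (sole candidate).
row 6, column 3 = 5 (sole candidate).
row 6, column 6 = 1 (sole candidate).
row 4, column 3 = 4 (sole candidate).
row 1, column 1 = 3 (hidden single in row 1).
row 3, column 6 = 2 (hidden single in row 3).
row 3, column 4 = 3 (hidden single in row 3).
row 5, column 6 = 3 (hidden single in row 5).
row 5, column 2 = 6 (hidden single in column 2).
row 5, column 4 = 5 (sole candidate).
row 5, column 5 = 4 (sole candidate).
row 4, column 6 = 6: row 4 has {2,3,4}; col 6 has {1,2,3}; region has {1,2,3,4,5} → only 6 remains.

6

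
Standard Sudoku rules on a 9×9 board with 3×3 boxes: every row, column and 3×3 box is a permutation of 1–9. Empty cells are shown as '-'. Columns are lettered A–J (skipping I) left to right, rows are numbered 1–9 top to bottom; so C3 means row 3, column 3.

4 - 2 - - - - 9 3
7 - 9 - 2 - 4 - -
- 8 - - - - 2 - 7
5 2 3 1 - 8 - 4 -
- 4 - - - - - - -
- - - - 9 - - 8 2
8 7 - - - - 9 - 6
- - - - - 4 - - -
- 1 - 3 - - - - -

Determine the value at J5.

J4 = 9 (sole candidate).
B6 = 6 (sole candidate).
B1 = 5 (sole candidate).
B2 = 3 (sole candidate).
A6 = 1 (sole candidate).
C6 = 7 (sole candidate).
B8 = 9 (sole candidate).
A3 = 6 (sole candidate).
C3 = 1 (sole candidate).
H3 = 5 (sole candidate).
A5 = 9 (sole candidate).
C5 = 8 (sole candidate).
A9 = 2 (sole candidate).
H9 = 7 (sole candidate).
A8 = 3 (sole candidate).
D6 = 4 (hidden single in row 6).
D3 = 9 (sole candidate).
F3 = 3 (sole candidate).
F6 = 5 (sole candidate).
G6 = 3 (sole candidate).
E3 = 4 (sole candidate).
D2 = 5 (hidden single in row 2).
D7 = 2 (sole candidate).
F7 = 1 (sole candidate).
H7 = 3 (sole candidate).
F2 = 6 (sole candidate).
H2 = 1 (sole candidate).
J2 = 8 (sole candidate).
H5 = 6 (sole candidate).
E7 = 5 (sole candidate).
H8 = 2 (sole candidate).
F9 = 9 (sole candidate).
F1 = 7 (sole candidate).
G1 = 6 (sole candidate).
G4 = 7 (sole candidate).
D5 = 7 (sole candidate).
E5 = 3 (sole candidate).
F5 = 2 (sole candidate).
C7 = 4 (sole candidate).
D1 = 8 (sole candidate).
E1 = 1 (sole candidate).
E4 = 6 (sole candidate).
D8 = 6 (sole candidate).
E9 = 8 (sole candidate).
G9 = 5 (sole candidate).
J9 = 4 (sole candidate).
G5 = 1 (sole candidate).
J5 = 5: row 5 has {1,2,3,4,6,7,8,9}; col 9 has {2,3,4,6,7,8,9}; box has {1,2,3,4,6,7,8,9} → only 5 remains.

5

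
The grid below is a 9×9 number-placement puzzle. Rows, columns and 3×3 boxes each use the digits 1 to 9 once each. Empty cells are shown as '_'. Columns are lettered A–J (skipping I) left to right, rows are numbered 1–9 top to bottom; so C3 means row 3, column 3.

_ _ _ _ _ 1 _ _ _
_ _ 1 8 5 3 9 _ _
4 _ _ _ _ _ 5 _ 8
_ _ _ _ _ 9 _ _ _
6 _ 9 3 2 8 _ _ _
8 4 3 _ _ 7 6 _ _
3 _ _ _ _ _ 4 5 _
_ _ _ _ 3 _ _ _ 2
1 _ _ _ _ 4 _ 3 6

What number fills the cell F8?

E6 = 1 (sole candidate).
D6 = 5 (sole candidate).
J6 = 9 (sole candidate).
H6 = 2 (sole candidate).
H3 = 1 (hidden single in row 3).
B3 = 3 (hidden single in row 3).
C8 = 4 (hidden single in row 8).
F8 = 5: in column 6, 5 can only go here (every other open cell in that column sees a 5).

5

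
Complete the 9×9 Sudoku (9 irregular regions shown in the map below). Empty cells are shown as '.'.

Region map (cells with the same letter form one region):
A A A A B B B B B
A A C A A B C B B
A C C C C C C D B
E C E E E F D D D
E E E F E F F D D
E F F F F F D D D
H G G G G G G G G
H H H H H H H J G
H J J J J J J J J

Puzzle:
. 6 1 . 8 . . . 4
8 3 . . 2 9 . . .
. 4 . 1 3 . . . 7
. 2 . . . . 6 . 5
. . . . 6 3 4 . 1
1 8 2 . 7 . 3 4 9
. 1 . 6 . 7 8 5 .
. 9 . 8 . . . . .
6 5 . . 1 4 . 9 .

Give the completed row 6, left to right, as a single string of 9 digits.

182576349

R2C9 = 6 (sole candidate).
R4C6 = 1 (sole candidate).
R5C2 = 7 (sole candidate).
R6C4 = 5: row 6 has {1,2,3,4,7,8,9}; col 4 has {1,6,8}; region has {1,2,3,4,7,8} → only 5 remains.
R6C6 = 6: row 6 has {1,2,3,4,5,7,8,9}; col 6 has {1,3,4,7,9}; region has {1,2,3,4,5,7,8} → only 6 remains.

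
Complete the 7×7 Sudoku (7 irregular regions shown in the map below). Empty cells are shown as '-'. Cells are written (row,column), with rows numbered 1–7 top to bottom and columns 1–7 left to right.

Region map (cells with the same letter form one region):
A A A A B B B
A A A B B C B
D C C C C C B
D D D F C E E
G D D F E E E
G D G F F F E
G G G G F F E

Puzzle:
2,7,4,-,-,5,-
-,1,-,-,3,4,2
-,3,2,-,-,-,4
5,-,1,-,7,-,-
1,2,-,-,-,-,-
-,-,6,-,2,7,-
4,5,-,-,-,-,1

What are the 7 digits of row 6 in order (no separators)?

(1,7) = 6: row 1 has {2,4,5,7}; col 7 has {1,2,4}; region has {2,3,4,5} → only 6 remains.
(2,1) = 6: row 2 has {1,2,3,4}; col 1 has {1,2,4,5}; region has {1,2,4,7} → only 6 remains.
(2,3) = 5: row 2 has {1,2,3,4,6}; col 3 has {1,2,4,6}; region has {1,2,4,6,7} → only 5 remains.
(2,4) = 7: row 2 has {1,2,3,4,5,6}; col 4 has {}; region has {2,3,4,5,6} → only 7 remains.
(3,1) = 7: row 3 has {2,3,4}; col 1 has {1,2,4,5,6}; region has {1,2,5} → only 7 remains.
(4,7) = 3: row 4 has {1,5,7}; col 7 has {1,2,4,6}; region has {1} → only 3 remains.
(5,3) = 3: row 5 has {1,2}; col 3 has {1,2,4,5,6}; region has {1,2,5,7} → only 3 remains.
(5,6) = 6: row 5 has {1,2,3}; col 6 has {4,5,7}; region has {1,3} → only 6 remains.
(6,1) = 3: row 6 has {2,6,7}; col 1 has {1,2,4,5,6,7}; region has {1,4,5,6} → only 3 remains.
(6,2) = 4: row 6 has {2,3,6,7}; col 2 has {1,2,3,5,7}; region has {1,2,3,5,7} → only 4 remains.
(6,7) = 5: row 6 has {2,3,4,6,7}; col 7 has {1,2,3,4,6}; region has {1,3,6} → only 5 remains.
(7,3) = 7: row 7 has {1,4,5}; col 3 has {1,2,3,4,5,6}; region has {1,3,4,5,6} → only 7 remains.
(7,4) = 2: row 7 has {1,4,5,7}; col 4 has {7}; region has {1,3,4,5,6,7} → only 2 remains.
(7,5) = 6: row 7 has {1,2,4,5,7}; col 5 has {2,3,7}; region has {2,7} → only 6 remains.
(7,6) = 3: row 7 has {1,2,4,5,6,7}; col 6 has {4,5,6,7}; region has {2,6,7} → only 3 remains.
(1,4) = 3: row 1 has {2,4,5,6,7}; col 4 has {2,7}; region has {1,2,4,5,6,7} → only 3 remains.
(1,5) = 1: row 1 has {2,3,4,5,6,7}; col 5 has {2,3,6,7}; region has {2,3,4,5,6,7} → only 1 remains.
(3,5) = 5: row 3 has {2,3,4,7}; col 5 has {1,2,3,6,7}; region has {2,3,4,7} → only 5 remains.
(3,6) = 1: row 3 has {2,3,4,5,7}; col 6 has {3,4,5,6,7}; region has {2,3,4,5,7} → only 1 remains.
(4,2) = 6: row 4 has {1,3,5,7}; col 2 has {1,2,3,4,5,7}; region has {1,2,3,4,5,7} → only 6 remains.
(4,4) = 4: row 4 has {1,3,5,6,7}; col 4 has {2,3,7}; region has {2,3,6,7} → only 4 remains.
(4,6) = 2: row 4 has {1,3,4,5,6,7}; col 6 has {1,3,4,5,6,7}; region has {1,3,5,6} → only 2 remains.
(5,4) = 5: row 5 has {1,2,3,6}; col 4 has {2,3,4,7}; region has {2,3,4,6,7} → only 5 remains.
(5,5) = 4: row 5 has {1,2,3,5,6}; col 5 has {1,2,3,5,6,7}; region has {1,2,3,5,6} → only 4 remains.
(5,7) = 7: row 5 has {1,2,3,4,5,6}; col 7 has {1,2,3,4,5,6}; region has {1,2,3,4,5,6} → only 7 remains.
(6,4) = 1: row 6 has {2,3,4,5,6,7}; col 4 has {2,3,4,5,7}; region has {2,3,4,5,6,7} → only 1 remains.

3461275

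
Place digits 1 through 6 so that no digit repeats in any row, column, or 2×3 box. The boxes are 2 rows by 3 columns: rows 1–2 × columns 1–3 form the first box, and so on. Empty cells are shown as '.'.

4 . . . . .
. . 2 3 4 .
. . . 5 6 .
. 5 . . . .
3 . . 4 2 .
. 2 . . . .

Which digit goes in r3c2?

r6c3 = 4: in row 6, 4 can only go here (every other open cell in that row sees a 4).
r4c6 = 4: in row 4, 4 can only go here (every other open cell in that row sees a 4).
r3c2 = 4: in row 3, 4 can only go here (every other open cell in that row sees a 4).

4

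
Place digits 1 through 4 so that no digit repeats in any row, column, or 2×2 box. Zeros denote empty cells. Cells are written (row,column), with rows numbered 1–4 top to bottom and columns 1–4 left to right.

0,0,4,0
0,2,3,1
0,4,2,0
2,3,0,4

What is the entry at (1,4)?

2

(1,2) = 1 (sole candidate).
(1,4) = 2: row 1 has {1,4}; col 4 has {1,4}; box has {1,3,4} → only 2 remains.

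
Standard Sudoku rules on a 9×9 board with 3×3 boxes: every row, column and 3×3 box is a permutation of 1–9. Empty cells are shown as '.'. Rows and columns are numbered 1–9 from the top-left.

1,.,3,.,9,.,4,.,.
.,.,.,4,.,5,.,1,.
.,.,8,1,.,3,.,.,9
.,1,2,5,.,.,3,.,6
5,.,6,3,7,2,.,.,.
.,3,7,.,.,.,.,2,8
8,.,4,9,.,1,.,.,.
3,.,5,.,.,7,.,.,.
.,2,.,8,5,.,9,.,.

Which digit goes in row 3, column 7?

row 2, column 3 = 9: row 2 has {1,4,5}; col 3 has {2,3,4,5,6,7,8}; box has {1,3,8} → only 9 remains.
row 5, column 7 = 1: row 5 has {2,3,5,6,7}; col 7 has {3,4,9}; box has {2,3,6,8} → only 1 remains.
row 5, column 9 = 4: row 5 has {1,2,3,5,6,7}; col 9 has {6,8,9}; box has {1,2,3,6,8} → only 4 remains.
row 6, column 4 = 6: row 6 has {2,3,7,8}; col 4 has {1,3,4,5,8,9}; box has {2,3,5,7} → only 6 remains.
row 6, column 7 = 5: row 6 has {2,3,6,7,8}; col 7 has {1,3,4,9}; box has {1,2,3,4,6,8} → only 5 remains.
row 8, column 4 = 2: row 8 has {3,5,7}; col 4 has {1,3,4,5,6,8,9}; box has {1,5,7,8,9} → only 2 remains.
row 8, column 9 = 1: row 8 has {2,3,5,7}; col 9 has {4,6,8,9}; box has {9} → only 1 remains.
row 9, column 3 = 1: row 9 has {2,5,8,9}; col 3 has {2,3,4,5,6,7,8,9}; box has {2,3,4,5,8} → only 1 remains.
row 1, column 4 = 7: row 1 has {1,3,4,9}; col 4 has {1,2,3,4,5,6,8,9}; box has {1,3,4,5,9} → only 7 remains.
row 5, column 8 = 9: row 5 has {1,2,3,4,5,6,7}; col 8 has {1,2}; box has {1,2,3,4,5,6,8} → only 9 remains.
row 4, column 8 = 7: row 4 has {1,2,3,5,6}; col 8 has {1,2,9}; box has {1,2,3,4,5,6,8,9} → only 7 remains.
row 5, column 2 = 8: row 5 has {1,2,3,4,5,6,7,9}; col 2 has {1,2,3}; box has {1,2,3,5,6,7} → only 8 remains.
row 1, column 9 = 2: in row 1, 2 can only go here (every other open cell in that row sees a 2).
row 2, column 9 = 3: in row 2, 3 can only go here (every other open cell in that row sees a 3).
row 9, column 9 = 7: row 9 has {1,2,5,8,9}; col 9 has {1,2,3,4,6,8,9}; box has {1,9} → only 7 remains.
row 7, column 9 = 5: row 7 has {1,4,8,9}; col 9 has {1,2,3,4,6,7,8,9}; box has {1,7,9} → only 5 remains.
row 9, column 1 = 6: row 9 has {1,2,5,7,8,9}; col 1 has {1,3,5,8}; box has {1,2,3,4,5,8} → only 6 remains.
row 9, column 6 = 4: row 9 has {1,2,5,6,7,8,9}; col 6 has {1,2,3,5,7}; box has {1,2,5,7,8,9} → only 4 remains.
row 9, column 8 = 3: row 9 has {1,2,4,5,6,7,8,9}; col 8 has {1,2,7,9}; box has {1,5,7,9} → only 3 remains.
row 6, column 6 = 9: row 6 has {2,3,5,6,7,8}; col 6 has {1,2,3,4,5,7}; box has {2,3,5,6,7} → only 9 remains.
row 7, column 2 = 7: row 7 has {1,4,5,8,9}; col 2 has {1,2,3,8}; box has {1,2,3,4,5,6,8} → only 7 remains.
row 7, column 8 = 6: row 7 has {1,4,5,7,8,9}; col 8 has {1,2,3,7,9}; box has {1,3,5,7,9} → only 6 remains.
row 8, column 2 = 9: row 8 has {1,2,3,5,7}; col 2 has {1,2,3,7,8}; box has {1,2,3,4,5,6,7,8} → only 9 remains.
row 8, column 5 = 6: row 8 has {1,2,3,5,7,9}; col 5 has {5,7,9}; box has {1,2,4,5,7,8,9} → only 6 remains.
row 8, column 7 = 8: row 8 has {1,2,3,5,6,7,9}; col 7 has {1,3,4,5,9}; box has {1,3,5,6,7,9} → only 8 remains.
row 8, column 8 = 4: row 8 has {1,2,3,5,6,7,8,9}; col 8 has {1,2,3,6,7,9}; box has {1,3,5,6,7,8,9} → only 4 remains.
row 2, column 2 = 6: row 2 has {1,3,4,5,9}; col 2 has {1,2,3,7,8,9}; box has {1,3,8,9} → only 6 remains.
row 2, column 7 = 7: row 2 has {1,3,4,5,6,9}; col 7 has {1,3,4,5,8,9}; box has {1,2,3,4,9} → only 7 remains.
row 3, column 5 = 2: row 3 has {1,3,8,9}; col 5 has {5,6,7,9}; box has {1,3,4,5,7,9} → only 2 remains.
row 3, column 7 = 6: row 3 has {1,2,3,8,9}; col 7 has {1,3,4,5,7,8,9}; box has {1,2,3,4,7,9} → only 6 remains.

6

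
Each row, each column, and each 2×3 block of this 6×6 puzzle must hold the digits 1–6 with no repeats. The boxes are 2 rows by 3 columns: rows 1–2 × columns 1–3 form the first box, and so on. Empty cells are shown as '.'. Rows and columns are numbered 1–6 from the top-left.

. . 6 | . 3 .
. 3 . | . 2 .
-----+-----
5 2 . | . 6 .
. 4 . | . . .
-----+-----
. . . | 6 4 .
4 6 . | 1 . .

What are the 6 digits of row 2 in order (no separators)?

134526

r2c1 = 1: row 2 has {2,3}; col 1 has {4,5}; box has {3,6} → only 1 remains.
r6c5 = 5: row 6 has {1,4,6}; col 5 has {2,3,4,6}; box has {1,4,6} → only 5 remains.
r1c1 = 2: row 1 has {3,6}; col 1 has {1,4,5}; box has {1,3,6} → only 2 remains.
r1c2 = 5: row 1 has {2,3,6}; col 2 has {2,3,4,6}; box has {1,2,3,6} → only 5 remains.
r1c4 = 4: row 1 has {2,3,5,6}; col 4 has {1,6}; box has {2,3} → only 4 remains.
r1c6 = 1: row 1 has {2,3,4,5,6}; col 6 has {}; box has {2,3,4} → only 1 remains.
r2c3 = 4: row 2 has {1,2,3}; col 3 has {6}; box has {1,2,3,5,6} → only 4 remains.
r2c4 = 5: row 2 has {1,2,3,4}; col 4 has {1,4,6}; box has {1,2,3,4} → only 5 remains.
r2c6 = 6: row 2 has {1,2,3,4,5}; col 6 has {1}; box has {1,2,3,4,5} → only 6 remains.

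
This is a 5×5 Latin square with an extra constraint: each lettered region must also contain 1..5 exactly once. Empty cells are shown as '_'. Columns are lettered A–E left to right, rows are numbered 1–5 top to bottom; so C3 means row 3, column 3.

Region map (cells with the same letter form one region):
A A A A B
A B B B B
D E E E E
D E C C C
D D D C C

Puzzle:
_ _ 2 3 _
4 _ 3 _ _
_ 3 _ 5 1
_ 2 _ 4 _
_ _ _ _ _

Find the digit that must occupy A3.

A3 = 2: row 3 has {1,3,5}; col 1 has {4}; region has {} → only 2 remains.

2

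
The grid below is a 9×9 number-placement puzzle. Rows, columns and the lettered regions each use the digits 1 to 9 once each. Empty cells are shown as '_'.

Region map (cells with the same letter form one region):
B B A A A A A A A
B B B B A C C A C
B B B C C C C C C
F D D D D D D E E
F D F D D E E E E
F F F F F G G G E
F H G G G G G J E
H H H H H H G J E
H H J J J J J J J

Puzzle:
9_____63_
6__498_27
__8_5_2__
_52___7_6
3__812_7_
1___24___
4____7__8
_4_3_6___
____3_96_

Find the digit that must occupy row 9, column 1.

row 3, column 1 = 7 (sole candidate).
row 4, column 1 = 8 (sole candidate).
row 4, column 4 = 9 (sole candidate).
row 4, column 5 = 4 (sole candidate).
row 4, column 6 = 3 (sole candidate).
row 4, column 8 = 1 (sole candidate).
row 5, column 2 = 6 (sole candidate).
row 7, column 5 = 6 (sole candidate).
row 7, column 8 = 5 (sole candidate).
row 8, column 8 = 8 (sole candidate).
row 9, column 6 = 1 (sole candidate).
row 1, column 6 = 5 (sole candidate).
row 3, column 6 = 9 (sole candidate).
row 3, column 8 = 4 (sole candidate).
row 6, column 8 = 9 (sole candidate).
row 8, column 5 = 7 (sole candidate).
row 1, column 5 = 8 (sole candidate).
row 6, column 2 = 7 (sole candidate).
row 1, column 2 = 2 (hidden single in row 1).
row 9, column 2 = 8 (sole candidate).
row 2, column 3 = 5 (hidden single in row 2).
row 5, column 3 = 9 (sole candidate).
row 6, column 3 = 6 (sole candidate).
row 6, column 4 = 5 (sole candidate).
row 6, column 9 = 3 (sole candidate).
row 8, column 3 = 1 (sole candidate).
row 8, column 7 = 5 (sole candidate).
row 8, column 9 = 9 (sole candidate).
row 3, column 9 = 1 (sole candidate).
row 5, column 7 = 4 (sole candidate).
row 5, column 9 = 5 (sole candidate).
row 6, column 7 = 8 (sole candidate).
row 7, column 2 = 9 (sole candidate).
row 7, column 3 = 3 (sole candidate).
row 7, column 7 = 1 (sole candidate).
row 8, column 1 = 2 (sole candidate).
row 9, column 1 = 5: row 9 has {1,3,6,8,9}; col 1 has {1,2,3,4,6,7,8,9}; region has {1,2,3,4,6,7,8,9} → only 5 remains.

5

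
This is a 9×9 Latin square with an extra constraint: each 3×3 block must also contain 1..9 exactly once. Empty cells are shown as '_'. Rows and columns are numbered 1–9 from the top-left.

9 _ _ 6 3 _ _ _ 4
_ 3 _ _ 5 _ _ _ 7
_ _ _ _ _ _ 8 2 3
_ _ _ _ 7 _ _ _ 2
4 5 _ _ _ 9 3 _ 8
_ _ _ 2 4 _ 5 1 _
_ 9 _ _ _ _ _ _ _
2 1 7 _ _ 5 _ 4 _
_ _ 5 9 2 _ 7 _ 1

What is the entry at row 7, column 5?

1

row 1, column 7 = 1 (sole candidate).
row 1, column 8 = 5 (sole candidate).
row 5, column 4 = 1 (sole candidate).
row 5, column 5 = 6 (sole candidate).
row 5, column 8 = 7 (sole candidate).
row 8, column 5 = 8 (sole candidate).
row 5, column 3 = 2 (sole candidate).
row 7, column 5 = 1: row 7 has {9}; col 5 has {2,3,4,5,6,7,8}; box has {2,5,8,9} → only 1 remains.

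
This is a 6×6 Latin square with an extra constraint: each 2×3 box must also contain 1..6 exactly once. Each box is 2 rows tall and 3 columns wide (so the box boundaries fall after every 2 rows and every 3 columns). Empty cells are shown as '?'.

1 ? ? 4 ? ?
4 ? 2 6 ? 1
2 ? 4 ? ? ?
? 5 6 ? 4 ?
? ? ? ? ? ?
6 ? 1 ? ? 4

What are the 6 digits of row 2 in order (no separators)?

432651

row 2, column 2 = 3: row 2 has {1,2,4,6}; col 2 has {5}; box has {1,2,4} → only 3 remains.
row 2, column 5 = 5: row 2 has {1,2,3,4,6}; col 5 has {4}; box has {1,4,6} → only 5 remains.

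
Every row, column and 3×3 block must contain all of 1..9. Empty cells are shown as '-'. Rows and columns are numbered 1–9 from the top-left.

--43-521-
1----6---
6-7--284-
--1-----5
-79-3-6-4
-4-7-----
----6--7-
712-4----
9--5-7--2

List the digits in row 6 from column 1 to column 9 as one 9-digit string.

246759381

row 1, column 1 = 8 (sole candidate).
row 1, column 2 = 9 (sole candidate).
row 1, column 5 = 7 (sole candidate).
row 1, column 9 = 6 (sole candidate).
row 2, column 2 = 2 (hidden single in row 2).
row 2, column 4 = 4 (hidden single in row 2).
row 2, column 5 = 8 (hidden single in row 2).
row 9, column 5 = 1 (sole candidate).
row 3, column 5 = 9 (sole candidate).
row 3, column 9 = 3 (sole candidate).
row 4, column 5 = 2 (sole candidate).
row 6, column 5 = 5: row 6 has {4,7}; col 5 has {1,2,3,4,6,7,8,9}; box has {2,3,7} → only 5 remains.
row 3, column 2 = 5 (sole candidate).
row 3, column 4 = 1 (sole candidate).
row 4, column 1 = 3 (sole candidate).
row 5, column 4 = 8 (sole candidate).
row 5, column 6 = 1 (sole candidate).
row 5, column 8 = 2 (sole candidate).
row 6, column 1 = 2: row 6 has {4,5,7}; col 1 has {1,3,6,7,8,9}; box has {1,3,4,7,9} → only 2 remains.
row 6, column 6 = 9: row 6 has {2,4,5,7}; col 6 has {1,2,5,6,7}; box has {1,2,3,5,7,8} → only 9 remains.
row 8, column 4 = 9 (sole candidate).
row 8, column 9 = 8 (sole candidate).
row 2, column 3 = 3 (sole candidate).
row 4, column 4 = 6 (sole candidate).
row 4, column 6 = 4 (sole candidate).
row 5, column 1 = 5 (sole candidate).
row 6, column 9 = 1: row 6 has {2,4,5,7,9}; col 9 has {2,3,4,5,6,8}; box has {2,4,5,6} → only 1 remains.
row 7, column 1 = 4 (sole candidate).
row 7, column 4 = 2 (sole candidate).
row 7, column 9 = 9 (sole candidate).
row 8, column 6 = 3 (sole candidate).
row 8, column 7 = 5 (sole candidate).
row 8, column 8 = 6 (sole candidate).
row 9, column 8 = 3 (sole candidate).
row 2, column 9 = 7 (sole candidate).
row 4, column 2 = 8 (sole candidate).
row 4, column 8 = 9 (sole candidate).
row 6, column 3 = 6: row 6 has {1,2,4,5,7,9}; col 3 has {1,2,3,4,7,9}; box has {1,2,3,4,5,7,8,9} → only 6 remains.
row 6, column 7 = 3: row 6 has {1,2,4,5,6,7,9}; col 7 has {2,5,6,8}; box has {1,2,4,5,6,9} → only 3 remains.
row 6, column 8 = 8: row 6 has {1,2,3,4,5,6,7,9}; col 8 has {1,2,3,4,6,7,9}; box has {1,2,3,4,5,6,9} → only 8 remains.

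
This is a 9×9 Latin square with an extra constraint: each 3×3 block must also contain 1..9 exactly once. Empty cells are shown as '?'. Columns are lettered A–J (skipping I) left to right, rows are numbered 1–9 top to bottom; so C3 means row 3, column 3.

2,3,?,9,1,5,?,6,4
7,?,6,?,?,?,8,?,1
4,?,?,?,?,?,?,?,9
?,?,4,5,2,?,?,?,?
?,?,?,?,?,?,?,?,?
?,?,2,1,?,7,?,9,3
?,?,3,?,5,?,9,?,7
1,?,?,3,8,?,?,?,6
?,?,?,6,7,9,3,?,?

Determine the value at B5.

C1 = 8 (sole candidate).
G1 = 7 (sole candidate).
J4 = 8 (sole candidate).
C9 = 5 (sole candidate).
J9 = 2 (sole candidate).
C3 = 1 (sole candidate).
J5 = 5 (sole candidate).
A9 = 8 (sole candidate).
B9 = 4 (sole candidate).
H9 = 1 (sole candidate).
B3 = 5 (sole candidate).
G3 = 2 (sole candidate).
H3 = 3 (sole candidate).
H4 = 7 (sole candidate).
A7 = 6 (sole candidate).
B7 = 2 (sole candidate).
D7 = 4 (sole candidate).
F7 = 1 (sole candidate).
H7 = 8 (sole candidate).
F8 = 2 (sole candidate).
B2 = 9 (sole candidate).
D2 = 2 (sole candidate).
H2 = 5 (sole candidate).
E3 = 6 (sole candidate).
F3 = 8 (sole candidate).
D5 = 8 (sole candidate).
A6 = 5 (sole candidate).
E6 = 4 (sole candidate).
G6 = 6 (sole candidate).
B8 = 7 (sole candidate).
C8 = 9 (sole candidate).
H8 = 4 (sole candidate).
E2 = 3 (sole candidate).
F2 = 4 (sole candidate).
D3 = 7 (sole candidate).
G4 = 1 (sole candidate).
C5 = 7 (sole candidate).
E5 = 9 (sole candidate).
G5 = 4 (sole candidate).
H5 = 2 (sole candidate).
B6 = 8 (sole candidate).
G8 = 5 (sole candidate).
B4 = 6 (sole candidate).
F4 = 3 (sole candidate).
A5 = 3 (sole candidate).
B5 = 1: row 5 has {2,3,4,5,7,8,9}; col 2 has {2,3,4,5,6,7,8,9}; box has {2,3,4,5,6,7,8} → only 1 remains.

1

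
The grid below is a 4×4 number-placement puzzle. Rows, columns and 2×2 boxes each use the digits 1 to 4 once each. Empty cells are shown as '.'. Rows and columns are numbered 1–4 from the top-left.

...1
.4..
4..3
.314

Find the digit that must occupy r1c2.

r1c2 = 2: row 1 has {1}; col 2 has {3,4}; box has {4} → only 2 remains.

2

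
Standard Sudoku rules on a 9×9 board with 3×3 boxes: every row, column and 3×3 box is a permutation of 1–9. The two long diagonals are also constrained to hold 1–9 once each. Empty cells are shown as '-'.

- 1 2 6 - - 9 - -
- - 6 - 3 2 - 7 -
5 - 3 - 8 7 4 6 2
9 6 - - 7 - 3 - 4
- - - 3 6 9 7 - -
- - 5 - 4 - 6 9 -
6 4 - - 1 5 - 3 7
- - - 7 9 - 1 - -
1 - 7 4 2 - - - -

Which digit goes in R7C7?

R1C5 = 5: row 1 has {1,2,6,9}; col 5 has {1,2,3,4,6,7,8,9}; box has {2,3,6,7,8} → only 5 remains.
R1C6 = 4: row 1 has {1,2,5,6,9}; col 6 has {2,5,7,9}; box has {2,3,5,6,7,8} → only 4 remains.
R1C8 = 8: row 1 has {1,2,4,5,6,9}; col 8 has {3,6,7,9}; box has {2,4,6,7,9} → only 8 remains.
R1C9 = 3: row 1 has {1,2,4,5,6,8,9}; col 9 has {2,4,7}; box has {2,4,6,7,8,9}; anti-diagonal has {1,4,6,7} → only 3 remains.
R2C7 = 5: row 2 has {2,3,6,7}; col 7 has {1,3,4,6,7,9}; box has {2,3,4,6,7,8,9} → only 5 remains.
R2C9 = 1: row 2 has {2,3,5,6,7}; col 9 has {2,3,4,7}; box has {2,3,4,5,6,7,8,9} → only 1 remains.
R3C2 = 9: row 3 has {2,3,4,5,6,7,8}; col 2 has {1,4,6}; box has {1,2,3,5,6} → only 9 remains.
R3C4 = 1: row 3 has {2,3,4,5,6,7,8,9}; col 4 has {3,4,6,7}; box has {2,3,4,5,6,7,8} → only 1 remains.
R4C6 = 8: row 4 has {3,4,6,7,9}; col 6 has {2,4,5,7,9}; box has {3,4,6,7,9}; anti-diagonal has {1,3,4,6,7} → only 8 remains.
R6C4 = 2: row 6 has {4,5,6,9}; col 4 has {1,3,4,6,7}; box has {3,4,6,7,8,9}; anti-diagonal has {1,3,4,6,7,8} → only 2 remains.
R6C6 = 1: row 6 has {2,4,5,6,9}; col 6 has {2,4,5,7,8,9}; box has {2,3,4,6,7,8,9}; main diagonal has {3,6} → only 1 remains.
R6C9 = 8: row 6 has {1,2,4,5,6,9}; col 9 has {1,2,3,4,7}; box has {3,4,6,7,9} → only 8 remains.
R7C3 = 9: row 7 has {1,3,4,5,6,7}; col 3 has {2,3,5,6,7}; box has {1,4,6,7}; anti-diagonal has {1,2,3,4,6,7,8} → only 9 remains.
R7C4 = 8: row 7 has {1,3,4,5,6,7,9}; col 4 has {1,2,3,4,6,7}; box has {1,2,4,5,7,9} → only 8 remains.
R7C7 = 2: row 7 has {1,3,4,5,6,7,8,9}; col 7 has {1,3,4,5,6,7,9}; box has {1,3,7}; main diagonal has {1,3,6} → only 2 remains.

2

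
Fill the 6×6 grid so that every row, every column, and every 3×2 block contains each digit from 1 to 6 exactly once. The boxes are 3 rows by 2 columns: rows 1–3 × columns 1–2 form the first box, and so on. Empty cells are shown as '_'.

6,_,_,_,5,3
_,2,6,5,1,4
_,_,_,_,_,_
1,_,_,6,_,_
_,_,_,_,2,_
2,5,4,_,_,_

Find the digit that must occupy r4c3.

2

r2c1 = 3: row 2 has {1,2,4,5,6}; col 1 has {1,2,6}; box has {2,6} → only 3 remains.
r3c5 = 6: row 3 has {}; col 5 has {1,2,5}; box has {1,3,4,5} → only 6 remains.
r3c6 = 2: row 3 has {6}; col 6 has {3,4}; box has {1,3,4,5,6} → only 2 remains.
r4c6 = 5: row 4 has {1,6}; col 6 has {2,3,4}; box has {2} → only 5 remains.
r5c1 = 4: row 5 has {2}; col 1 has {1,2,3,6}; box has {1,2,5} → only 4 remains.
r6c5 = 3: row 6 has {2,4,5}; col 5 has {1,2,5,6}; box has {2,5} → only 3 remains.
r3c1 = 5: row 3 has {2,6}; col 1 has {1,2,3,4,6}; box has {2,3,6} → only 5 remains.
r4c2 = 3: row 4 has {1,5,6}; col 2 has {2,5}; box has {1,2,4,5} → only 3 remains.
r4c3 = 2: row 4 has {1,3,5,6}; col 3 has {4,6}; box has {4,6} → only 2 remains.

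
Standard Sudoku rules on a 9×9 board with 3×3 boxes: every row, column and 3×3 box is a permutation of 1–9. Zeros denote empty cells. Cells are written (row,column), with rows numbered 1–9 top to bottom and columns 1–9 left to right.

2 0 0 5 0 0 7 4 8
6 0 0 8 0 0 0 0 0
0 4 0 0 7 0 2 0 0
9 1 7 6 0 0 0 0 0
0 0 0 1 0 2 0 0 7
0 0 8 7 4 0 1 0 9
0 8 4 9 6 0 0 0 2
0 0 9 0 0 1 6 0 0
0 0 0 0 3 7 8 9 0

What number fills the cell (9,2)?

6

(3,4) = 3: row 3 has {2,4,7}; col 4 has {1,5,6,7,8,9}; box has {5,7,8} → only 3 remains.
(7,6) = 5: row 7 has {2,4,6,8,9}; col 6 has {1,2,7}; box has {1,3,6,7,9} → only 5 remains.
(7,7) = 3: row 7 has {2,4,5,6,8,9}; col 7 has {1,2,6,7,8}; box has {2,6,8,9} → only 3 remains.
(6,6) = 3: row 6 has {1,4,7,8,9}; col 6 has {1,2,5,7}; box has {1,2,4,6,7} → only 3 remains.
(4,6) = 8: row 4 has {1,6,7,9}; col 6 has {1,2,3,5,7}; box has {1,2,3,4,6,7} → only 8 remains.
(6,1) = 5: row 6 has {1,3,4,7,8,9}; col 1 has {2,6,9}; box has {1,7,8,9} → only 5 remains.
(9,1) = 1: row 9 has {3,7,8,9}; col 1 has {2,5,6,9}; box has {4,8,9} → only 1 remains.
(3,1) = 8: row 3 has {2,3,4,7}; col 1 has {1,2,5,6,9}; box has {2,4,6} → only 8 remains.
(4,5) = 5: row 4 has {1,6,7,8,9}; col 5 has {3,4,6,7}; box has {1,2,3,4,6,7,8} → only 5 remains.
(4,7) = 4: row 4 has {1,5,6,7,8,9}; col 7 has {1,2,3,6,7,8}; box has {1,7,9} → only 4 remains.
(4,9) = 3: row 4 has {1,4,5,6,7,8,9}; col 9 has {2,7,8,9}; box has {1,4,7,9} → only 3 remains.
(5,5) = 9: row 5 has {1,2,7}; col 5 has {3,4,5,6,7}; box has {1,2,3,4,5,6,7,8} → only 9 remains.
(5,7) = 5: row 5 has {1,2,7,9}; col 7 has {1,2,3,4,6,7,8}; box has {1,3,4,7,9} → only 5 remains.
(7,1) = 7: row 7 has {2,3,4,5,6,8,9}; col 1 has {1,2,5,6,8,9}; box has {1,4,8,9} → only 7 remains.
(7,8) = 1: row 7 has {2,3,4,5,6,7,8,9}; col 8 has {4,9}; box has {2,3,6,8,9} → only 1 remains.
(8,1) = 3: row 8 has {1,6,9}; col 1 has {1,2,5,6,7,8,9}; box has {1,4,7,8,9} → only 3 remains.
(1,5) = 1: row 1 has {2,4,5,7,8}; col 5 has {3,4,5,6,7,9}; box has {3,5,7,8} → only 1 remains.
(2,5) = 2: row 2 has {6,8}; col 5 has {1,3,4,5,6,7,9}; box has {1,3,5,7,8} → only 2 remains.
(2,7) = 9: row 2 has {2,6,8}; col 7 has {1,2,3,4,5,6,7,8}; box has {2,4,7,8} → only 9 remains.
(4,8) = 2: row 4 has {1,3,4,5,6,7,8,9}; col 8 has {1,4,9}; box has {1,3,4,5,7,9} → only 2 remains.
(5,1) = 4: row 5 has {1,2,5,7,9}; col 1 has {1,2,3,5,6,7,8,9}; box has {1,5,7,8,9} → only 4 remains.
(6,8) = 6: row 6 has {1,3,4,5,7,8,9}; col 8 has {1,2,4,9}; box has {1,2,3,4,5,7,9} → only 6 remains.
(8,5) = 8: row 8 has {1,3,6,9}; col 5 has {1,2,3,4,5,6,7,9}; box has {1,3,5,6,7,9} → only 8 remains.
(1,3) = 3: row 1 has {1,2,4,5,7,8}; col 3 has {4,7,8,9}; box has {2,4,6,8} → only 3 remains.
(2,6) = 4: row 2 has {2,6,8,9}; col 6 has {1,2,3,5,7,8}; box has {1,2,3,5,7,8} → only 4 remains.
(3,8) = 5: row 3 has {2,3,4,7,8}; col 8 has {1,2,4,6,9}; box has {2,4,7,8,9} → only 5 remains.
(5,3) = 6: row 5 has {1,2,4,5,7,9}; col 3 has {3,4,7,8,9}; box has {1,4,5,7,8,9} → only 6 remains.
(5,8) = 8: row 5 has {1,2,4,5,6,7,9}; col 8 has {1,2,4,5,6,9}; box has {1,2,3,4,5,6,7,9} → only 8 remains.
(6,2) = 2: row 6 has {1,3,4,5,6,7,8,9}; col 2 has {1,4,8}; box has {1,4,5,6,7,8,9} → only 2 remains.
(8,2) = 5: row 8 has {1,3,6,8,9}; col 2 has {1,2,4,8}; box has {1,3,4,7,8,9} → only 5 remains.
(8,8) = 7: row 8 has {1,3,5,6,8,9}; col 8 has {1,2,4,5,6,8,9}; box has {1,2,3,6,8,9} → only 7 remains.
(8,9) = 4: row 8 has {1,3,5,6,7,8,9}; col 9 has {2,3,7,8,9}; box has {1,2,3,6,7,8,9} → only 4 remains.
(9,2) = 6: row 9 has {1,3,7,8,9}; col 2 has {1,2,4,5,8}; box has {1,3,4,5,7,8,9} → only 6 remains.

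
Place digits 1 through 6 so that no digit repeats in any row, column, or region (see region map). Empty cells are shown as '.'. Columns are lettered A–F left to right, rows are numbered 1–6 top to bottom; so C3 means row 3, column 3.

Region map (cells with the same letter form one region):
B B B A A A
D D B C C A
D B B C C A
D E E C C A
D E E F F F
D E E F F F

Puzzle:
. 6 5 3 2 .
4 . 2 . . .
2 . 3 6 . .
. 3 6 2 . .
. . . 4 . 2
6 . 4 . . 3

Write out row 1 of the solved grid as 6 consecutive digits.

A1 = 1: row 1 has {2,3,5,6}; col 1 has {2,4,6}; region has {2,3,5,6} → only 1 remains.
F1 = 4: row 1 has {1,2,3,5,6}; col 6 has {2,3}; region has {2,3} → only 4 remains.

165324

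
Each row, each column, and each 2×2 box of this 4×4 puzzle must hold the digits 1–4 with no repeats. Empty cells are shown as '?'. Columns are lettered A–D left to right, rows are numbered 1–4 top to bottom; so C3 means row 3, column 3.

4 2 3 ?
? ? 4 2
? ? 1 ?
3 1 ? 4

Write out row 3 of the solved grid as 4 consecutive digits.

D1 = 1 (sole candidate).
A2 = 1 (sole candidate).
B2 = 3 (sole candidate).
A3 = 2: row 3 has {1}; col 1 has {1,3,4}; box has {1,3} → only 2 remains.
B3 = 4: row 3 has {1,2}; col 2 has {1,2,3}; box has {1,2,3} → only 4 remains.
D3 = 3: row 3 has {1,2,4}; col 4 has {1,2,4}; box has {1,4} → only 3 remains.

2413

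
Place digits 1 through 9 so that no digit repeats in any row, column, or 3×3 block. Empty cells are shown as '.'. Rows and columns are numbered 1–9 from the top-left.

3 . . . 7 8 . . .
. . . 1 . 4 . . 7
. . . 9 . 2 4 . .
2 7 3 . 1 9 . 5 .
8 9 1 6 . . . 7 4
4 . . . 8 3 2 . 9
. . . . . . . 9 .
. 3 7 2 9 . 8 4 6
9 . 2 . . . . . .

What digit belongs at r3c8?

8

r1c4 = 5: row 1 has {3,7,8}; col 4 has {1,2,6,9}; box has {1,2,4,7,8,9} → only 5 remains.
r4c4 = 4: row 4 has {1,2,3,5,7,9}; col 4 has {1,2,5,6,9}; box has {1,3,6,8,9} → only 4 remains.
r4c7 = 6: row 4 has {1,2,3,4,5,7,9}; col 7 has {2,4,8}; box has {2,4,5,7,9} → only 6 remains.
r4c9 = 8: row 4 has {1,2,3,4,5,6,7,9}; col 9 has {4,6,7,9}; box has {2,4,5,6,7,9} → only 8 remains.
r5c6 = 5: row 5 has {1,4,6,7,8,9}; col 6 has {2,3,4,8,9}; box has {1,3,4,6,8,9} → only 5 remains.
r5c7 = 3: row 5 has {1,4,5,6,7,8,9}; col 7 has {2,4,6,8}; box has {2,4,5,6,7,8,9} → only 3 remains.
r6c4 = 7: row 6 has {2,3,4,8,9}; col 4 has {1,2,4,5,6,9}; box has {1,3,4,5,6,8,9} → only 7 remains.
r6c8 = 1: row 6 has {2,3,4,7,8,9}; col 8 has {4,5,7,9}; box has {2,3,4,5,6,7,8,9} → only 1 remains.
r8c6 = 1: row 8 has {2,3,4,6,7,8,9}; col 6 has {2,3,4,5,8,9}; box has {2,9} → only 1 remains.
r9c8 = 3: row 9 has {2,9}; col 8 has {1,4,5,7,9}; box has {4,6,8,9} → only 3 remains.
r5c5 = 2: row 5 has {1,3,4,5,6,7,8,9}; col 5 has {1,7,8,9}; box has {1,3,4,5,6,7,8,9} → only 2 remains.
r8c1 = 5: row 8 has {1,2,3,4,6,7,8,9}; col 1 has {2,3,4,8,9}; box has {2,3,7,9} → only 5 remains.
r9c4 = 8: row 9 has {2,3,9}; col 4 has {1,2,4,5,6,7,9}; box has {1,2,9} → only 8 remains.
r2c1 = 6: row 2 has {1,4,7}; col 1 has {2,3,4,5,8,9}; box has {3} → only 6 remains.
r2c5 = 3: row 2 has {1,4,6,7}; col 5 has {1,2,7,8,9}; box has {1,2,4,5,7,8,9} → only 3 remains.
r3c5 = 6: row 3 has {2,4,9}; col 5 has {1,2,3,7,8,9}; box has {1,2,3,4,5,7,8,9} → only 6 remains.
r3c8 = 8: row 3 has {2,4,6,9}; col 8 has {1,3,4,5,7,9}; box has {4,7} → only 8 remains.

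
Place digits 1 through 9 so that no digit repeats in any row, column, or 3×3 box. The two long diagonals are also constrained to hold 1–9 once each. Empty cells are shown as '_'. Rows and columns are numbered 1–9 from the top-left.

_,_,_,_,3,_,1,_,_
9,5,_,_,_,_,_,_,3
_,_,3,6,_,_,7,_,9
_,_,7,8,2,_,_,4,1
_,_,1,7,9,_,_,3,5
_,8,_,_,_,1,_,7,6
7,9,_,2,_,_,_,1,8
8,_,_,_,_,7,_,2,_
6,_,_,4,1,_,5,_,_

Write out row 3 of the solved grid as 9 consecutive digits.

r1c1 = 4: row 1 has {1,3}; col 1 has {6,7,8,9}; box has {3,5,9}; main diagonal has {1,2,3,5,8,9} → only 4 remains.
r1c9 = 2: row 1 has {1,3,4}; col 9 has {1,3,5,6,8,9}; box has {1,3,7,9}; anti-diagonal has {6,7,9} → only 2 remains.
r2c4 = 1: row 2 has {3,5,9}; col 4 has {2,4,6,7,8}; box has {3,6} → only 1 remains.
r2c8 = 8: row 2 has {1,3,5,9}; col 8 has {1,2,3,4,7}; box has {1,2,3,7,9}; anti-diagonal has {2,6,7,9} → only 8 remains.
r3c8 = 5: row 3 has {3,6,7,9}; col 8 has {1,2,3,4,7,8}; box has {1,2,3,7,8,9} → only 5 remains.
r4c7 = 9: row 4 has {1,2,4,7,8}; col 7 has {1,5,7}; box has {1,3,4,5,6,7} → only 9 remains.
r5c1 = 2: row 5 has {1,3,5,7,9}; col 1 has {4,6,7,8,9}; box has {1,7,8} → only 2 remains.
r5c7 = 8: row 5 has {1,2,3,5,7,9}; col 7 has {1,5,7,9}; box has {1,3,4,5,6,7,9} → only 8 remains.
r6c7 = 2: row 6 has {1,6,7,8}; col 7 has {1,5,7,8,9}; box has {1,3,4,5,6,7,8,9} → only 2 remains.
r7c7 = 6: row 7 has {1,2,7,8,9}; col 7 has {1,2,5,7,8,9}; box has {1,2,5,8}; main diagonal has {1,2,3,4,5,8,9} → only 6 remains.
r8c9 = 4: row 8 has {2,7,8}; col 9 has {1,2,3,5,6,8,9}; box has {1,2,5,6,8} → only 4 remains.
r9c3 = 2: row 9 has {1,4,5,6}; col 3 has {1,3,7}; box has {6,7,8,9} → only 2 remains.
r9c8 = 9: row 9 has {1,2,4,5,6}; col 8 has {1,2,3,4,5,7,8}; box has {1,2,4,5,6,8} → only 9 remains.
r9c9 = 7: row 9 has {1,2,4,5,6,9}; col 9 has {1,2,3,4,5,6,8,9}; box has {1,2,4,5,6,8,9}; main diagonal has {1,2,3,4,5,6,8,9} → only 7 remains.
r1c8 = 6: row 1 has {1,2,3,4}; col 8 has {1,2,3,4,5,7,8,9}; box has {1,2,3,5,7,8,9} → only 6 remains.
r2c3 = 6: row 2 has {1,3,5,8,9}; col 3 has {1,2,3,7}; box has {3,4,5,9} → only 6 remains.
r2c7 = 4: row 2 has {1,3,5,6,8,9}; col 7 has {1,2,5,6,7,8,9}; box has {1,2,3,5,6,7,8,9} → only 4 remains.
r3c1 = 1: row 3 has {3,5,6,7,9}; col 1 has {2,4,6,7,8,9}; box has {3,4,5,6,9} → only 1 remains.
r3c2 = 2: row 3 has {1,3,5,6,7,9}; col 2 has {5,8,9}; box has {1,3,4,5,6,9} → only 2 remains.
r7c5 = 5: row 7 has {1,2,6,7,8,9}; col 5 has {1,2,3,9}; box has {1,2,4,7} → only 5 remains.
r7c6 = 3: row 7 has {1,2,5,6,7,8,9}; col 6 has {1,7}; box has {1,2,4,5,7} → only 3 remains.
r8c3 = 5: row 8 has {2,4,7,8}; col 3 has {1,2,3,6,7}; box has {2,6,7,8,9} → only 5 remains.
r8c4 = 9: row 8 has {2,4,5,7,8}; col 4 has {1,2,4,6,7,8}; box has {1,2,3,4,5,7} → only 9 remains.
r8c5 = 6: row 8 has {2,4,5,7,8,9}; col 5 has {1,2,3,5,9}; box has {1,2,3,4,5,7,9} → only 6 remains.
r8c7 = 3: row 8 has {2,4,5,6,7,8,9}; col 7 has {1,2,4,5,6,7,8,9}; box has {1,2,4,5,6,7,8,9} → only 3 remains.
r9c2 = 3: row 9 has {1,2,4,5,6,7,9}; col 2 has {2,5,8,9}; box has {2,5,6,7,8,9} → only 3 remains.
r9c6 = 8: row 9 has {1,2,3,4,5,6,7,9}; col 6 has {1,3,7}; box has {1,2,3,4,5,6,7,9} → only 8 remains.
r1c2 = 7: row 1 has {1,2,3,4,6}; col 2 has {2,3,5,8,9}; box has {1,2,3,4,5,6,9} → only 7 remains.
r1c3 = 8: row 1 has {1,2,3,4,6,7}; col 3 has {1,2,3,5,6,7}; box has {1,2,3,4,5,6,7,9} → only 8 remains.
r1c4 = 5: row 1 has {1,2,3,4,6,7,8}; col 4 has {1,2,4,6,7,8,9}; box has {1,3,6} → only 5 remains.
r1c6 = 9: row 1 has {1,2,3,4,5,6,7,8}; col 6 has {1,3,7,8}; box has {1,3,5,6} → only 9 remains.
r2c5 = 7: row 2 has {1,3,4,5,6,8,9}; col 5 has {1,2,3,5,6,9}; box has {1,3,5,6,9} → only 7 remains.
r2c6 = 2: row 2 has {1,3,4,5,6,7,8,9}; col 6 has {1,3,7,8,9}; box has {1,3,5,6,7,9} → only 2 remains.
r3c6 = 4: row 3 has {1,2,3,5,6,7,9}; col 6 has {1,2,3,7,8,9}; box has {1,2,3,5,6,7,9} → only 4 remains.
r4c2 = 6: row 4 has {1,2,4,7,8,9}; col 2 has {2,3,5,7,8,9}; box has {1,2,7,8} → only 6 remains.
r4c6 = 5: row 4 has {1,2,4,6,7,8,9}; col 6 has {1,2,3,4,7,8,9}; box has {1,2,7,8,9}; anti-diagonal has {2,6,7,8,9} → only 5 remains.
r5c2 = 4: row 5 has {1,2,3,5,7,8,9}; col 2 has {2,3,5,6,7,8,9}; box has {1,2,6,7,8} → only 4 remains.
r5c6 = 6: row 5 has {1,2,3,4,5,7,8,9}; col 6 has {1,2,3,4,5,7,8,9}; box has {1,2,5,7,8,9} → only 6 remains.
r6c3 = 9: row 6 has {1,2,6,7,8}; col 3 has {1,2,3,5,6,7,8}; box has {1,2,4,6,7,8} → only 9 remains.
r6c4 = 3: row 6 has {1,2,6,7,8,9}; col 4 has {1,2,4,5,6,7,8,9}; box has {1,2,5,6,7,8,9}; anti-diagonal has {2,5,6,7,8,9} → only 3 remains.
r6c5 = 4: row 6 has {1,2,3,6,7,8,9}; col 5 has {1,2,3,5,6,7,9}; box has {1,2,3,5,6,7,8,9} → only 4 remains.
r7c3 = 4: row 7 has {1,2,3,5,6,7,8,9}; col 3 has {1,2,3,5,6,7,8,9}; box has {2,3,5,6,7,8,9}; anti-diagonal has {2,3,5,6,7,8,9} → only 4 remains.
r8c2 = 1: row 8 has {2,3,4,5,6,7,8,9}; col 2 has {2,3,4,5,6,7,8,9}; box has {2,3,4,5,6,7,8,9}; anti-diagonal has {2,3,4,5,6,7,8,9} → only 1 remains.
r3c5 = 8: row 3 has {1,2,3,4,5,6,7,9}; col 5 has {1,2,3,4,5,6,7,9}; box has {1,2,3,4,5,6,7,9} → only 8 remains.

123684759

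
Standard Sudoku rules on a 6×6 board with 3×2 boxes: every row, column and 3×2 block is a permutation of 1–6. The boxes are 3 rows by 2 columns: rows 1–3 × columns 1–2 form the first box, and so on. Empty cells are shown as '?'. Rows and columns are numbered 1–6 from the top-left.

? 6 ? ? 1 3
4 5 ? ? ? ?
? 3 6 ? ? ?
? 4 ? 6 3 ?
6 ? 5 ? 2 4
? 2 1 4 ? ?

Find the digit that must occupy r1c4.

r1c1 = 2 (sole candidate).
r1c3 = 4 (sole candidate).
r1c4 = 5: row 1 has {1,2,3,4,6}; col 4 has {4,6}; box has {4,6} → only 5 remains.

5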